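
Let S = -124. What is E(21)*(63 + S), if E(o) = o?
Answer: -1281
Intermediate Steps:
E(21)*(63 + S) = 21*(63 - 124) = 21*(-61) = -1281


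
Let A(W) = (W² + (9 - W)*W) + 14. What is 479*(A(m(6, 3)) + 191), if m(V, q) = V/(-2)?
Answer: 85262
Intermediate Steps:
m(V, q) = -V/2 (m(V, q) = V*(-½) = -V/2)
A(W) = 14 + W² + W*(9 - W) (A(W) = (W² + W*(9 - W)) + 14 = 14 + W² + W*(9 - W))
479*(A(m(6, 3)) + 191) = 479*((14 + 9*(-½*6)) + 191) = 479*((14 + 9*(-3)) + 191) = 479*((14 - 27) + 191) = 479*(-13 + 191) = 479*178 = 85262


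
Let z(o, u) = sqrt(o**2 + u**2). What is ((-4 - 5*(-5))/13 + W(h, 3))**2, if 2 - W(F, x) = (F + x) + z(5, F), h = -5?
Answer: 13779/169 - 730*sqrt(2)/13 ≈ 2.1190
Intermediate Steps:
W(F, x) = 2 - F - x - sqrt(25 + F**2) (W(F, x) = 2 - ((F + x) + sqrt(5**2 + F**2)) = 2 - ((F + x) + sqrt(25 + F**2)) = 2 - (F + x + sqrt(25 + F**2)) = 2 + (-F - x - sqrt(25 + F**2)) = 2 - F - x - sqrt(25 + F**2))
((-4 - 5*(-5))/13 + W(h, 3))**2 = ((-4 - 5*(-5))/13 + (2 - 1*(-5) - 1*3 - sqrt(25 + (-5)**2)))**2 = ((-4 + 25)*(1/13) + (2 + 5 - 3 - sqrt(25 + 25)))**2 = (21*(1/13) + (2 + 5 - 3 - sqrt(50)))**2 = (21/13 + (2 + 5 - 3 - 5*sqrt(2)))**2 = (21/13 + (4 - 5*sqrt(2)))**2 = (73/13 - 5*sqrt(2))**2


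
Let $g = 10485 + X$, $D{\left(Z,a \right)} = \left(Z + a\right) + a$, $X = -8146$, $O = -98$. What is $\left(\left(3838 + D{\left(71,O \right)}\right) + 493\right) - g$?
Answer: $1867$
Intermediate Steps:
$D{\left(Z,a \right)} = Z + 2 a$
$g = 2339$ ($g = 10485 - 8146 = 2339$)
$\left(\left(3838 + D{\left(71,O \right)}\right) + 493\right) - g = \left(\left(3838 + \left(71 + 2 \left(-98\right)\right)\right) + 493\right) - 2339 = \left(\left(3838 + \left(71 - 196\right)\right) + 493\right) - 2339 = \left(\left(3838 - 125\right) + 493\right) - 2339 = \left(3713 + 493\right) - 2339 = 4206 - 2339 = 1867$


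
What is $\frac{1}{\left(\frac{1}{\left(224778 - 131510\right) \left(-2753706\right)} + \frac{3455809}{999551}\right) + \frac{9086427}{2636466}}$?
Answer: $\frac{328875860535293313816}{2270494250215869546769} \approx 0.14485$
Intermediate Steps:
$\frac{1}{\left(\frac{1}{\left(224778 - 131510\right) \left(-2753706\right)} + \frac{3455809}{999551}\right) + \frac{9086427}{2636466}} = \frac{1}{\left(\frac{1}{224778 + \left(-131784 + \left(-236 + 510\right)\right)} \left(- \frac{1}{2753706}\right) + 3455809 \cdot \frac{1}{999551}\right) + 9086427 \cdot \frac{1}{2636466}} = \frac{1}{\left(\frac{1}{224778 + \left(-131784 + 274\right)} \left(- \frac{1}{2753706}\right) + \frac{493687}{142793}\right) + \frac{432687}{125546}} = \frac{1}{\left(\frac{1}{224778 - 131510} \left(- \frac{1}{2753706}\right) + \frac{493687}{142793}\right) + \frac{432687}{125546}} = \frac{1}{\left(\frac{1}{93268} \left(- \frac{1}{2753706}\right) + \frac{493687}{142793}\right) + \frac{432687}{125546}} = \frac{1}{\left(- \frac{1}{256832651208} + \frac{493687}{142793}\right) + \frac{432687}{125546}} = \frac{1}{\frac{18113563010968729}{5239129251991992} + \frac{432687}{125546}} = \frac{1}{\frac{2270494250215869546769}{328875860535293313816}} = \frac{328875860535293313816}{2270494250215869546769}$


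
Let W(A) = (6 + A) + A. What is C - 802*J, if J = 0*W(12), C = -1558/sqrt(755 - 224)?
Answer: -1558*sqrt(59)/177 ≈ -67.611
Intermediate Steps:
W(A) = 6 + 2*A
C = -1558*sqrt(59)/177 ≈ -67.611
J = 0 (J = 0*(6 + 2*12) = 0*(6 + 24) = 0*30 = 0)
C - 802*J = -1558*sqrt(59)/177 - 802*0 = -1558*sqrt(59)/177 + 0 = -1558*sqrt(59)/177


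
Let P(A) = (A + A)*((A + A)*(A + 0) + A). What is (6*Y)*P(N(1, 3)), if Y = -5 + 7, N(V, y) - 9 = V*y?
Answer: 86400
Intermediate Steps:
N(V, y) = 9 + V*y
P(A) = 2*A*(A + 2*A²) (P(A) = (2*A)*((2*A)*A + A) = (2*A)*(2*A² + A) = (2*A)*(A + 2*A²) = 2*A*(A + 2*A²))
Y = 2
(6*Y)*P(N(1, 3)) = (6*2)*((9 + 1*3)²*(2 + 4*(9 + 1*3))) = 12*((9 + 3)²*(2 + 4*(9 + 3))) = 12*(12²*(2 + 4*12)) = 12*(144*(2 + 48)) = 12*(144*50) = 12*7200 = 86400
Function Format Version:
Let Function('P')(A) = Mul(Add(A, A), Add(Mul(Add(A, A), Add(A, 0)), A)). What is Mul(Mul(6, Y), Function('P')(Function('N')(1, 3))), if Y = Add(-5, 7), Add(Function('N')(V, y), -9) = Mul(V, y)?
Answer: 86400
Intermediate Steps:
Function('N')(V, y) = Add(9, Mul(V, y))
Function('P')(A) = Mul(2, A, Add(A, Mul(2, Pow(A, 2)))) (Function('P')(A) = Mul(Mul(2, A), Add(Mul(Mul(2, A), A), A)) = Mul(Mul(2, A), Add(Mul(2, Pow(A, 2)), A)) = Mul(Mul(2, A), Add(A, Mul(2, Pow(A, 2)))) = Mul(2, A, Add(A, Mul(2, Pow(A, 2)))))
Y = 2
Mul(Mul(6, Y), Function('P')(Function('N')(1, 3))) = Mul(Mul(6, 2), Mul(Pow(Add(9, Mul(1, 3)), 2), Add(2, Mul(4, Add(9, Mul(1, 3)))))) = Mul(12, Mul(Pow(Add(9, 3), 2), Add(2, Mul(4, Add(9, 3))))) = Mul(12, Mul(Pow(12, 2), Add(2, Mul(4, 12)))) = Mul(12, Mul(144, Add(2, 48))) = Mul(12, Mul(144, 50)) = Mul(12, 7200) = 86400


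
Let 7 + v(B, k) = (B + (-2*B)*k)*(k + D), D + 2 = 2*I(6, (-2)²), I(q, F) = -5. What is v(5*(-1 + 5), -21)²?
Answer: 805821769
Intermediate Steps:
D = -12 (D = -2 + 2*(-5) = -2 - 10 = -12)
v(B, k) = -7 + (-12 + k)*(B - 2*B*k) (v(B, k) = -7 + (B + (-2*B)*k)*(k - 12) = -7 + (B - 2*B*k)*(-12 + k) = -7 + (-12 + k)*(B - 2*B*k))
v(5*(-1 + 5), -21)² = (-7 - 60*(-1 + 5) - 2*5*(-1 + 5)*(-21)² + 25*(5*(-1 + 5))*(-21))² = (-7 - 60*4 - 2*5*4*441 + 25*(5*4)*(-21))² = (-7 - 12*20 - 2*20*441 + 25*20*(-21))² = (-7 - 240 - 17640 - 10500)² = (-28387)² = 805821769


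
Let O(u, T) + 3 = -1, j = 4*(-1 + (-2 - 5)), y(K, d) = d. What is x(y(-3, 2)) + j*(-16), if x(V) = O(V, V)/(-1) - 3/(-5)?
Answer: 2583/5 ≈ 516.60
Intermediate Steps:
j = -32 (j = 4*(-1 - 7) = 4*(-8) = -32)
O(u, T) = -4 (O(u, T) = -3 - 1 = -4)
x(V) = 23/5 (x(V) = -4/(-1) - 3/(-5) = -4*(-1) - 3*(-1/5) = 4 + 3/5 = 23/5)
x(y(-3, 2)) + j*(-16) = 23/5 - 32*(-16) = 23/5 + 512 = 2583/5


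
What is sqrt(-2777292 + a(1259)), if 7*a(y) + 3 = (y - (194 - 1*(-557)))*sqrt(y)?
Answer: sqrt(-136087329 + 3556*sqrt(1259))/7 ≈ 1665.7*I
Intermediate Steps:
a(y) = -3/7 + sqrt(y)*(-751 + y)/7 (a(y) = -3/7 + ((y - (194 - 1*(-557)))*sqrt(y))/7 = -3/7 + ((y - (194 + 557))*sqrt(y))/7 = -3/7 + ((y - 1*751)*sqrt(y))/7 = -3/7 + ((y - 751)*sqrt(y))/7 = -3/7 + ((-751 + y)*sqrt(y))/7 = -3/7 + (sqrt(y)*(-751 + y))/7 = -3/7 + sqrt(y)*(-751 + y)/7)
sqrt(-2777292 + a(1259)) = sqrt(-2777292 + (-3/7 - 751*sqrt(1259)/7 + 1259**(3/2)/7)) = sqrt(-2777292 + (-3/7 - 751*sqrt(1259)/7 + (1259*sqrt(1259))/7)) = sqrt(-2777292 + (-3/7 - 751*sqrt(1259)/7 + 1259*sqrt(1259)/7)) = sqrt(-2777292 + (-3/7 + 508*sqrt(1259)/7)) = sqrt(-19441047/7 + 508*sqrt(1259)/7)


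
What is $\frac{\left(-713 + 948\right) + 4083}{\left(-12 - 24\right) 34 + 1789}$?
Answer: $\frac{4318}{565} \approx 7.6425$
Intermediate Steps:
$\frac{\left(-713 + 948\right) + 4083}{\left(-12 - 24\right) 34 + 1789} = \frac{235 + 4083}{\left(-36\right) 34 + 1789} = \frac{4318}{-1224 + 1789} = \frac{4318}{565}$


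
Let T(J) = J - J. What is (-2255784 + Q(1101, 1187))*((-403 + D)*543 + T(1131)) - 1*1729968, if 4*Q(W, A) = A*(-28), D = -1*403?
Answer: 990896684226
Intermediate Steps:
D = -403
T(J) = 0
Q(W, A) = -7*A (Q(W, A) = (A*(-28))/4 = (-28*A)/4 = -7*A)
(-2255784 + Q(1101, 1187))*((-403 + D)*543 + T(1131)) - 1*1729968 = (-2255784 - 7*1187)*((-403 - 403)*543 + 0) - 1*1729968 = (-2255784 - 8309)*(-806*543 + 0) - 1729968 = -2264093*(-437658 + 0) - 1729968 = -2264093*(-437658) - 1729968 = 990898414194 - 1729968 = 990896684226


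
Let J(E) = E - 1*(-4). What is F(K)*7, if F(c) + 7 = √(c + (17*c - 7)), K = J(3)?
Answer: -49 + 7*√119 ≈ 27.361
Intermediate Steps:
J(E) = 4 + E (J(E) = E + 4 = 4 + E)
K = 7 (K = 4 + 3 = 7)
F(c) = -7 + √(-7 + 18*c) (F(c) = -7 + √(c + (17*c - 7)) = -7 + √(c + (-7 + 17*c)) = -7 + √(-7 + 18*c))
F(K)*7 = (-7 + √(-7 + 18*7))*7 = (-7 + √(-7 + 126))*7 = (-7 + √119)*7 = -49 + 7*√119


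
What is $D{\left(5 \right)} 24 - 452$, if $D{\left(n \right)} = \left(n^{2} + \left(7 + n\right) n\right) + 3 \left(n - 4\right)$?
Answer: $1660$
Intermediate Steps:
$D{\left(n \right)} = -12 + n^{2} + 3 n + n \left(7 + n\right)$ ($D{\left(n \right)} = \left(n^{2} + n \left(7 + n\right)\right) + 3 \left(-4 + n\right) = \left(n^{2} + n \left(7 + n\right)\right) + \left(-12 + 3 n\right) = -12 + n^{2} + 3 n + n \left(7 + n\right)$)
$D{\left(5 \right)} 24 - 452 = \left(-12 + 2 \cdot 5^{2} + 10 \cdot 5\right) 24 - 452 = \left(-12 + 2 \cdot 25 + 50\right) 24 - 452 = \left(-12 + 50 + 50\right) 24 - 452 = 88 \cdot 24 - 452 = 2112 - 452 = 1660$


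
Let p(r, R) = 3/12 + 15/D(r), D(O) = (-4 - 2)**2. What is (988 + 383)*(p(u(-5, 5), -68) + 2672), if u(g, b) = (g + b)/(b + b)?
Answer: 3664226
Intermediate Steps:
u(g, b) = (b + g)/(2*b) (u(g, b) = (b + g)/((2*b)) = (b + g)*(1/(2*b)) = (b + g)/(2*b))
D(O) = 36 (D(O) = (-6)**2 = 36)
p(r, R) = 2/3 (p(r, R) = 3/12 + 15/36 = 3*(1/12) + 15*(1/36) = 1/4 + 5/12 = 2/3)
(988 + 383)*(p(u(-5, 5), -68) + 2672) = (988 + 383)*(2/3 + 2672) = 1371*(8018/3) = 3664226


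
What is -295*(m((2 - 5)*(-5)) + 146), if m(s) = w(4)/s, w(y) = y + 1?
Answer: -129505/3 ≈ -43168.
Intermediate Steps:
w(y) = 1 + y
m(s) = 5/s (m(s) = (1 + 4)/s = 5/s)
-295*(m((2 - 5)*(-5)) + 146) = -295*(5/(((2 - 5)*(-5))) + 146) = -295*(5/((-3*(-5))) + 146) = -295*(5/15 + 146) = -295*(5*(1/15) + 146) = -295*(⅓ + 146) = -295*439/3 = -129505/3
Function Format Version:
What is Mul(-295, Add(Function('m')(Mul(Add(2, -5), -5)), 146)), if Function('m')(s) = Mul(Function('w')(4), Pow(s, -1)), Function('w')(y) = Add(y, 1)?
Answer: Rational(-129505, 3) ≈ -43168.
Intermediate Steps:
Function('w')(y) = Add(1, y)
Function('m')(s) = Mul(5, Pow(s, -1)) (Function('m')(s) = Mul(Add(1, 4), Pow(s, -1)) = Mul(5, Pow(s, -1)))
Mul(-295, Add(Function('m')(Mul(Add(2, -5), -5)), 146)) = Mul(-295, Add(Mul(5, Pow(Mul(Add(2, -5), -5), -1)), 146)) = Mul(-295, Add(Mul(5, Pow(Mul(-3, -5), -1)), 146)) = Mul(-295, Add(Mul(5, Pow(15, -1)), 146)) = Mul(-295, Add(Mul(5, Rational(1, 15)), 146)) = Mul(-295, Add(Rational(1, 3), 146)) = Mul(-295, Rational(439, 3)) = Rational(-129505, 3)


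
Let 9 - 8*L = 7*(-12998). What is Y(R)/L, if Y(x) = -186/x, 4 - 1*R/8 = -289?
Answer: -186/26661535 ≈ -6.9763e-6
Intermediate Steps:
R = 2344 (R = 32 - 8*(-289) = 32 + 2312 = 2344)
L = 90995/8 (L = 9/8 - 7*(-12998)/8 = 9/8 - ⅛*(-90986) = 9/8 + 45493/4 = 90995/8 ≈ 11374.)
Y(R)/L = (-186/2344)/(90995/8) = -186*1/2344*(8/90995) = -93/1172*8/90995 = -186/26661535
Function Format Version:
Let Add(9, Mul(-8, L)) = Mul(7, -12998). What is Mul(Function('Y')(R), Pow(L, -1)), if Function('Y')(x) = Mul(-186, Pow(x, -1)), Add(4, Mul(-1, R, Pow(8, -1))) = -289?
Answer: Rational(-186, 26661535) ≈ -6.9763e-6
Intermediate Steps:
R = 2344 (R = Add(32, Mul(-8, -289)) = Add(32, 2312) = 2344)
L = Rational(90995, 8) (L = Add(Rational(9, 8), Mul(Rational(-1, 8), Mul(7, -12998))) = Add(Rational(9, 8), Mul(Rational(-1, 8), -90986)) = Add(Rational(9, 8), Rational(45493, 4)) = Rational(90995, 8) ≈ 11374.)
Mul(Function('Y')(R), Pow(L, -1)) = Mul(Mul(-186, Pow(2344, -1)), Pow(Rational(90995, 8), -1)) = Mul(Mul(-186, Rational(1, 2344)), Rational(8, 90995)) = Mul(Rational(-93, 1172), Rational(8, 90995)) = Rational(-186, 26661535)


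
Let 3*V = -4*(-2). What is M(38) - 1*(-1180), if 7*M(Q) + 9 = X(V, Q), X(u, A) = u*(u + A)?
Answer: 75235/63 ≈ 1194.2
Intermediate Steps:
V = 8/3 (V = (-4*(-2))/3 = (⅓)*8 = 8/3 ≈ 2.6667)
X(u, A) = u*(A + u)
M(Q) = -17/63 + 8*Q/21 (M(Q) = -9/7 + (8*(Q + 8/3)/3)/7 = -9/7 + (8*(8/3 + Q)/3)/7 = -9/7 + (64/9 + 8*Q/3)/7 = -9/7 + (64/63 + 8*Q/21) = -17/63 + 8*Q/21)
M(38) - 1*(-1180) = (-17/63 + (8/21)*38) - 1*(-1180) = (-17/63 + 304/21) + 1180 = 895/63 + 1180 = 75235/63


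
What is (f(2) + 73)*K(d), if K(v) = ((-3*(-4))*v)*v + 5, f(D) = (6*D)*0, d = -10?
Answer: 87965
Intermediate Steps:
f(D) = 0
K(v) = 5 + 12*v² (K(v) = (12*v)*v + 5 = 12*v² + 5 = 5 + 12*v²)
(f(2) + 73)*K(d) = (0 + 73)*(5 + 12*(-10)²) = 73*(5 + 12*100) = 73*(5 + 1200) = 73*1205 = 87965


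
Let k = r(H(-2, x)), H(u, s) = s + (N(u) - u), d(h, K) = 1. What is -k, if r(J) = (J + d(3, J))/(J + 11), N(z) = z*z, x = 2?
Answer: -9/19 ≈ -0.47368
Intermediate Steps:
N(z) = z²
H(u, s) = s + u² - u (H(u, s) = s + (u² - u) = s + u² - u)
r(J) = (1 + J)/(11 + J) (r(J) = (J + 1)/(J + 11) = (1 + J)/(11 + J))
k = 9/19 (k = (1 + (2 + (-2)² - 1*(-2)))/(11 + (2 + (-2)² - 1*(-2))) = (1 + (2 + 4 + 2))/(11 + (2 + 4 + 2)) = (1 + 8)/(11 + 8) = 9/19 ≈ 0.47368)
-k = -1*9/19 = -9/19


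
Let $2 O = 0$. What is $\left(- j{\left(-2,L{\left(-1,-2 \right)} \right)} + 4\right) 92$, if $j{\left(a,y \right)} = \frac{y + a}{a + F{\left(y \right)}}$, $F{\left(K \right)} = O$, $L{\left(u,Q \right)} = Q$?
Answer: $184$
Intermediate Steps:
$O = 0$ ($O = \frac{1}{2} \cdot 0 = 0$)
$F{\left(K \right)} = 0$
$j{\left(a,y \right)} = \frac{a + y}{a}$ ($j{\left(a,y \right)} = \frac{y + a}{a + 0} = \frac{a + y}{a}$)
$\left(- j{\left(-2,L{\left(-1,-2 \right)} \right)} + 4\right) 92 = \left(- \frac{-2 - 2}{-2} + 4\right) 92 = \left(- \frac{\left(-1\right) \left(-4\right)}{2} + 4\right) 92 = \left(\left(-1\right) 2 + 4\right) 92 = \left(-2 + 4\right) 92 = 2 \cdot 92 = 184$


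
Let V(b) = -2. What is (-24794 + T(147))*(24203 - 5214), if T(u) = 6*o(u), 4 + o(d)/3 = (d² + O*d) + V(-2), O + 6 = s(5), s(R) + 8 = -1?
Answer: 6159461930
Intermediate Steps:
s(R) = -9 (s(R) = -8 - 1 = -9)
O = -15 (O = -6 - 9 = -15)
o(d) = -18 - 45*d + 3*d² (o(d) = -12 + 3*((d² - 15*d) - 2) = -12 + 3*(-2 + d² - 15*d) = -12 + (-6 - 45*d + 3*d²) = -18 - 45*d + 3*d²)
T(u) = -108 - 270*u + 18*u² (T(u) = 6*(-18 - 45*u + 3*u²) = -108 - 270*u + 18*u²)
(-24794 + T(147))*(24203 - 5214) = (-24794 + (-108 - 270*147 + 18*147²))*(24203 - 5214) = (-24794 + (-108 - 39690 + 18*21609))*18989 = (-24794 + (-108 - 39690 + 388962))*18989 = (-24794 + 349164)*18989 = 324370*18989 = 6159461930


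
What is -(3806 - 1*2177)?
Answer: -1629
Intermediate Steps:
-(3806 - 1*2177) = -(3806 - 2177) = -1*1629 = -1629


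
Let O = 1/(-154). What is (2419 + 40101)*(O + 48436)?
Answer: 158581380180/77 ≈ 2.0595e+9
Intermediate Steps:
O = -1/154 ≈ -0.0064935
(2419 + 40101)*(O + 48436) = (2419 + 40101)*(-1/154 + 48436) = 42520*(7459143/154) = 158581380180/77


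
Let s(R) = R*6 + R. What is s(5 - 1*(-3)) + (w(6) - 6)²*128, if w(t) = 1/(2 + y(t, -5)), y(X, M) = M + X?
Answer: 37496/9 ≈ 4166.2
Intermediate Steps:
w(t) = 1/(-3 + t) (w(t) = 1/(2 + (-5 + t)) = 1/(-3 + t))
s(R) = 7*R (s(R) = 6*R + R = 7*R)
s(5 - 1*(-3)) + (w(6) - 6)²*128 = 7*(5 - 1*(-3)) + (1/(-3 + 6) - 6)²*128 = 7*(5 + 3) + (1/3 - 6)²*128 = 7*8 + (⅓ - 6)²*128 = 56 + (-17/3)²*128 = 56 + (289/9)*128 = 56 + 36992/9 = 37496/9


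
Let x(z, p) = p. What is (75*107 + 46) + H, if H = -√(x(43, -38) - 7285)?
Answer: 8071 - I*√7323 ≈ 8071.0 - 85.575*I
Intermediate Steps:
H = -I*√7323 (H = -√(-38 - 7285) = -√(-7323) = -I*√7323 ≈ -85.575*I)
(75*107 + 46) + H = (75*107 + 46) - I*√7323 = (8025 + 46) - I*√7323 = 8071 - I*√7323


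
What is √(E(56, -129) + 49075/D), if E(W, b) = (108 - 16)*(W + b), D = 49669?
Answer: I*√16565998705501/49669 ≈ 81.945*I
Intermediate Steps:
E(W, b) = 92*W + 92*b (E(W, b) = 92*(W + b) = 92*W + 92*b)
√(E(56, -129) + 49075/D) = √((92*56 + 92*(-129)) + 49075/49669) = √((5152 - 11868) + 49075*(1/49669)) = √(-6716 + 49075/49669) = √(-333527929/49669) = I*√16565998705501/49669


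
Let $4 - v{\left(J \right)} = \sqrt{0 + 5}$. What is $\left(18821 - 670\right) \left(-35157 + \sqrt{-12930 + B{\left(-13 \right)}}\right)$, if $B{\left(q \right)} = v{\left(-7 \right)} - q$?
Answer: $-638134707 + 18151 i \sqrt{12913 + \sqrt{5}} \approx -6.3813 \cdot 10^{8} + 2.0628 \cdot 10^{6} i$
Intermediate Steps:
$v{\left(J \right)} = 4 - \sqrt{5}$ ($v{\left(J \right)} = 4 - \sqrt{0 + 5} = 4 - \sqrt{5}$)
$B{\left(q \right)} = 4 - q - \sqrt{5}$ ($B{\left(q \right)} = \left(4 - \sqrt{5}\right) - q = 4 - q - \sqrt{5}$)
$\left(18821 - 670\right) \left(-35157 + \sqrt{-12930 + B{\left(-13 \right)}}\right) = \left(18821 - 670\right) \left(-35157 + \sqrt{-12930 - \left(-17 + \sqrt{5}\right)}\right) = 18151 \left(-35157 + \sqrt{-12930 + \left(4 + 13 - \sqrt{5}\right)}\right) = 18151 \left(-35157 + \sqrt{-12930 + \left(17 - \sqrt{5}\right)}\right) = 18151 \left(-35157 + \sqrt{-12913 - \sqrt{5}}\right) = -638134707 + 18151 \sqrt{-12913 - \sqrt{5}}$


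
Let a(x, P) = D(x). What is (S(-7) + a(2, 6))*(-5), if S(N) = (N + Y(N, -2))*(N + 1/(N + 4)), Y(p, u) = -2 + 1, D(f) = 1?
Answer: -895/3 ≈ -298.33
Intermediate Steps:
Y(p, u) = -1
a(x, P) = 1
S(N) = (-1 + N)*(N + 1/(4 + N)) (S(N) = (N - 1)*(N + 1/(N + 4)) = (-1 + N)*(N + 1/(4 + N)))
(S(-7) + a(2, 6))*(-5) = ((-1 + (-7)**3 - 3*(-7) + 3*(-7)**2)/(4 - 7) + 1)*(-5) = ((-1 - 343 + 21 + 3*49)/(-3) + 1)*(-5) = (-(-1 - 343 + 21 + 147)/3 + 1)*(-5) = (-1/3*(-176) + 1)*(-5) = (176/3 + 1)*(-5) = (179/3)*(-5) = -895/3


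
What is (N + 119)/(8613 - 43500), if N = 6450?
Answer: -6569/34887 ≈ -0.18829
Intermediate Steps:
(N + 119)/(8613 - 43500) = (6450 + 119)/(8613 - 43500) = 6569/(-34887) = 6569*(-1/34887) = -6569/34887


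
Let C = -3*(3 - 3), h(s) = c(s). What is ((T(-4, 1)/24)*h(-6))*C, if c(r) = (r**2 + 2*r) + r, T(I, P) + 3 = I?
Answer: 0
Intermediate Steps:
T(I, P) = -3 + I
c(r) = r**2 + 3*r
h(s) = s*(3 + s)
C = 0 (C = -3*0 = 0)
((T(-4, 1)/24)*h(-6))*C = (((-3 - 4)/24)*(-6*(3 - 6)))*0 = ((-7*1/24)*(-6*(-3)))*0 = -7/24*18*0 = -21/4*0 = 0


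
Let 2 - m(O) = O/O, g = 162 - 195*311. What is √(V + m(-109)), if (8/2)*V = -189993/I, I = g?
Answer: 5*√116107199/40322 ≈ 1.3362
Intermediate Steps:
g = -60483 (g = 162 - 60645 = -60483)
I = -60483
m(O) = 1 (m(O) = 2 - O/O = 2 - 1*1 = 2 - 1 = 1)
V = 63331/80644 (V = (-189993/(-60483))/4 = (-189993*(-1/60483))/4 = (¼)*(63331/20161) = 63331/80644 ≈ 0.78532)
√(V + m(-109)) = √(63331/80644 + 1) = √(143975/80644) = 5*√116107199/40322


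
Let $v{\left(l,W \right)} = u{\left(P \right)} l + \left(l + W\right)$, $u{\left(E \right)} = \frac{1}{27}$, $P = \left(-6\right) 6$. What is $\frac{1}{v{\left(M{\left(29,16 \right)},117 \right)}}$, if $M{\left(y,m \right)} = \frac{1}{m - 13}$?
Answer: $\frac{81}{9505} \approx 0.0085218$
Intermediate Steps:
$P = -36$
$u{\left(E \right)} = \frac{1}{27}$
$M{\left(y,m \right)} = \frac{1}{-13 + m}$
$v{\left(l,W \right)} = W + \frac{28 l}{27}$ ($v{\left(l,W \right)} = \frac{l}{27} + \left(l + W\right) = \frac{l}{27} + \left(W + l\right) = W + \frac{28 l}{27}$)
$\frac{1}{v{\left(M{\left(29,16 \right)},117 \right)}} = \frac{1}{117 + \frac{28}{27 \left(-13 + 16\right)}} = \frac{1}{117 + \frac{28}{27 \cdot 3}} = \frac{1}{117 + \frac{28}{27} \cdot \frac{1}{3}} = \frac{1}{117 + \frac{28}{81}} = \frac{1}{\frac{9505}{81}} = \frac{81}{9505}$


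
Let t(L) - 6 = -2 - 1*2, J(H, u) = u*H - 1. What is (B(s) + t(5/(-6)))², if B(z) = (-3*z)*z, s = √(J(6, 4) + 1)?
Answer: 4900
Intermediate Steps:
J(H, u) = -1 + H*u (J(H, u) = H*u - 1 = -1 + H*u)
t(L) = 2 (t(L) = 6 + (-2 - 1*2) = 6 + (-2 - 2) = 6 - 4 = 2)
s = 2*√6 (s = √((-1 + 6*4) + 1) = √((-1 + 24) + 1) = √(23 + 1) = √24 = 2*√6 ≈ 4.8990)
B(z) = -3*z²
(B(s) + t(5/(-6)))² = (-3*(2*√6)² + 2)² = (-3*24 + 2)² = (-72 + 2)² = (-70)² = 4900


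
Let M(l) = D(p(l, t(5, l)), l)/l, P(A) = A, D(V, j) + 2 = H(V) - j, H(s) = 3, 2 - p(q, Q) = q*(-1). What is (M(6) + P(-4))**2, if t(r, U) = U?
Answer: 841/36 ≈ 23.361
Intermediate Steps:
p(q, Q) = 2 + q (p(q, Q) = 2 - q*(-1) = 2 - (-1)*q = 2 + q)
D(V, j) = 1 - j (D(V, j) = -2 + (3 - j) = 1 - j)
M(l) = (1 - l)/l
(M(6) + P(-4))**2 = ((1 - 1*6)/6 - 4)**2 = ((1 - 6)/6 - 4)**2 = ((1/6)*(-5) - 4)**2 = (-5/6 - 4)**2 = (-29/6)**2 = 841/36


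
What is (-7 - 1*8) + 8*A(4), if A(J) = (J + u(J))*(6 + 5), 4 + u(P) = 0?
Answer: -15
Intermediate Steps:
u(P) = -4 (u(P) = -4 + 0 = -4)
A(J) = -44 + 11*J (A(J) = (J - 4)*(6 + 5) = (-4 + J)*11 = -44 + 11*J)
(-7 - 1*8) + 8*A(4) = (-7 - 1*8) + 8*(-44 + 11*4) = (-7 - 8) + 8*(-44 + 44) = -15 + 8*0 = -15 + 0 = -15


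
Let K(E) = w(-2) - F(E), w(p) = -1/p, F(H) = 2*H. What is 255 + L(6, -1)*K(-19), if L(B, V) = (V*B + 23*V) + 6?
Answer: -1261/2 ≈ -630.50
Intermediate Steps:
L(B, V) = 6 + 23*V + B*V (L(B, V) = (B*V + 23*V) + 6 = (23*V + B*V) + 6 = 6 + 23*V + B*V)
K(E) = ½ - 2*E (K(E) = -1/(-2) - 2*E = -1*(-½) - 2*E = ½ - 2*E)
255 + L(6, -1)*K(-19) = 255 + (6 + 23*(-1) + 6*(-1))*(½ - 2*(-19)) = 255 + (6 - 23 - 6)*(½ + 38) = 255 - 23*77/2 = 255 - 1771/2 = -1261/2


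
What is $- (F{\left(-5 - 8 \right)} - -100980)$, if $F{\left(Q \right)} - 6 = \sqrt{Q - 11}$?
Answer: $-100986 - 2 i \sqrt{6} \approx -1.0099 \cdot 10^{5} - 4.899 i$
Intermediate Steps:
$F{\left(Q \right)} = 6 + \sqrt{-11 + Q}$ ($F{\left(Q \right)} = 6 + \sqrt{Q - 11} = 6 + \sqrt{-11 + Q}$)
$- (F{\left(-5 - 8 \right)} - -100980) = - (\left(6 + \sqrt{-11 - 13}\right) - -100980) = - (\left(6 + \sqrt{-11 - 13}\right) + 100980) = - (\left(6 + \sqrt{-24}\right) + 100980) = - (\left(6 + 2 i \sqrt{6}\right) + 100980) = - (100986 + 2 i \sqrt{6}) = -100986 - 2 i \sqrt{6}$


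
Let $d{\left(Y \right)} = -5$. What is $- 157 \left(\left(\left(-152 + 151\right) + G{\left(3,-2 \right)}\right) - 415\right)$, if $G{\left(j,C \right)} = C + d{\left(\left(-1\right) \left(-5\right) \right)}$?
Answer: $66411$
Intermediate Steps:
$G{\left(j,C \right)} = -5 + C$ ($G{\left(j,C \right)} = C - 5 = -5 + C$)
$- 157 \left(\left(\left(-152 + 151\right) + G{\left(3,-2 \right)}\right) - 415\right) = - 157 \left(\left(\left(-152 + 151\right) - 7\right) - 415\right) = - 157 \left(\left(-1 - 7\right) - 415\right) = - 157 \left(-8 - 415\right) = \left(-157\right) \left(-423\right) = 66411$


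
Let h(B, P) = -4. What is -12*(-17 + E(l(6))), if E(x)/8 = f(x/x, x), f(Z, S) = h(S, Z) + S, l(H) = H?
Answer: 12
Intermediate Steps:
f(Z, S) = -4 + S
E(x) = -32 + 8*x (E(x) = 8*(-4 + x) = -32 + 8*x)
-12*(-17 + E(l(6))) = -12*(-17 + (-32 + 8*6)) = -12*(-17 + (-32 + 48)) = -12*(-17 + 16) = -12*(-1) = 12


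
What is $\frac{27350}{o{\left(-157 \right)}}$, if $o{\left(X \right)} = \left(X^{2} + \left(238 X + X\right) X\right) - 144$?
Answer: $\frac{13675}{2957808} \approx 0.0046234$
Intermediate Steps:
$o{\left(X \right)} = -144 + 240 X^{2}$ ($o{\left(X \right)} = \left(X^{2} + 239 X X\right) - 144 = \left(X^{2} + 239 X^{2}\right) - 144 = 240 X^{2} - 144 = -144 + 240 X^{2}$)
$\frac{27350}{o{\left(-157 \right)}} = \frac{27350}{-144 + 240 \left(-157\right)^{2}} = \frac{27350}{-144 + 240 \cdot 24649} = \frac{27350}{-144 + 5915760} = \frac{27350}{5915616} = 27350 \cdot \frac{1}{5915616} = \frac{13675}{2957808}$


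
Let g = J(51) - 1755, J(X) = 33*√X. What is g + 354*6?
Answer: 369 + 33*√51 ≈ 604.67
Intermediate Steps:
g = -1755 + 33*√51 (g = 33*√51 - 1755 = -1755 + 33*√51 ≈ -1519.3)
g + 354*6 = (-1755 + 33*√51) + 354*6 = (-1755 + 33*√51) + 2124 = 369 + 33*√51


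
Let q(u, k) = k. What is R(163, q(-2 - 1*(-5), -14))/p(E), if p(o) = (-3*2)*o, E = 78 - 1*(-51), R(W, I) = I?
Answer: 7/387 ≈ 0.018088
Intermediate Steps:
E = 129 (E = 78 + 51 = 129)
p(o) = -6*o
R(163, q(-2 - 1*(-5), -14))/p(E) = -14/((-6*129)) = -14/(-774) = -14*(-1/774) = 7/387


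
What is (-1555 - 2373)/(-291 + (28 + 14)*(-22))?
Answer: 3928/1215 ≈ 3.2329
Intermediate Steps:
(-1555 - 2373)/(-291 + (28 + 14)*(-22)) = -3928/(-291 + 42*(-22)) = -3928/(-291 - 924) = -3928/(-1215) = -3928*(-1/1215) = 3928/1215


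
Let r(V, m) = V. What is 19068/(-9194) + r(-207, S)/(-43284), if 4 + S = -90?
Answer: -137239359/66325516 ≈ -2.0692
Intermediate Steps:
S = -94 (S = -4 - 90 = -94)
19068/(-9194) + r(-207, S)/(-43284) = 19068/(-9194) - 207/(-43284) = 19068*(-1/9194) - 207*(-1/43284) = -9534/4597 + 69/14428 = -137239359/66325516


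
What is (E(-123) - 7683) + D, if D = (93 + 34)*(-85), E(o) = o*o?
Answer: -3349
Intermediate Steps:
E(o) = o²
D = -10795 (D = 127*(-85) = -10795)
(E(-123) - 7683) + D = ((-123)² - 7683) - 10795 = (15129 - 7683) - 10795 = 7446 - 10795 = -3349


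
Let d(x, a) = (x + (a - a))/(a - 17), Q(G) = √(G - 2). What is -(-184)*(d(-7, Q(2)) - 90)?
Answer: -280232/17 ≈ -16484.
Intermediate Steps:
Q(G) = √(-2 + G)
d(x, a) = x/(-17 + a) (d(x, a) = (x + 0)/(-17 + a) = x/(-17 + a))
-(-184)*(d(-7, Q(2)) - 90) = -(-184)*(-7/(-17 + √(-2 + 2)) - 90) = -(-184)*(-7/(-17 + √0) - 90) = -(-184)*(-7/(-17 + 0) - 90) = -(-184)*(-7/(-17) - 90) = -(-184)*(-7*(-1/17) - 90) = -(-184)*(7/17 - 90) = -(-184)*(-1523)/17 = -1*280232/17 = -280232/17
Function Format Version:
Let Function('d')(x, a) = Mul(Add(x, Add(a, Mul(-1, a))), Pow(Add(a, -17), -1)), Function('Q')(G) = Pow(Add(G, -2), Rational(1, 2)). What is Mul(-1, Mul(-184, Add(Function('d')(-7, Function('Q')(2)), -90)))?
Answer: Rational(-280232, 17) ≈ -16484.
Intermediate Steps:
Function('Q')(G) = Pow(Add(-2, G), Rational(1, 2))
Function('d')(x, a) = Mul(x, Pow(Add(-17, a), -1)) (Function('d')(x, a) = Mul(Add(x, 0), Pow(Add(-17, a), -1)) = Mul(x, Pow(Add(-17, a), -1)))
Mul(-1, Mul(-184, Add(Function('d')(-7, Function('Q')(2)), -90))) = Mul(-1, Mul(-184, Add(Mul(-7, Pow(Add(-17, Pow(Add(-2, 2), Rational(1, 2))), -1)), -90))) = Mul(-1, Mul(-184, Add(Mul(-7, Pow(Add(-17, Pow(0, Rational(1, 2))), -1)), -90))) = Mul(-1, Mul(-184, Add(Mul(-7, Pow(Add(-17, 0), -1)), -90))) = Mul(-1, Mul(-184, Add(Mul(-7, Pow(-17, -1)), -90))) = Mul(-1, Mul(-184, Add(Mul(-7, Rational(-1, 17)), -90))) = Mul(-1, Mul(-184, Add(Rational(7, 17), -90))) = Mul(-1, Mul(-184, Rational(-1523, 17))) = Mul(-1, Rational(280232, 17)) = Rational(-280232, 17)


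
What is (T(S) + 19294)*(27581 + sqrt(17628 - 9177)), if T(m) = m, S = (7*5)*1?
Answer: 533113149 + 57987*sqrt(939) ≈ 5.3489e+8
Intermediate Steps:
S = 35 (S = 35*1 = 35)
(T(S) + 19294)*(27581 + sqrt(17628 - 9177)) = (35 + 19294)*(27581 + sqrt(17628 - 9177)) = 19329*(27581 + sqrt(8451)) = 19329*(27581 + 3*sqrt(939)) = 533113149 + 57987*sqrt(939)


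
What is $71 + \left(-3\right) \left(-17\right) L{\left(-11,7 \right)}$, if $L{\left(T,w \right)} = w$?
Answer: $428$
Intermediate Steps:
$71 + \left(-3\right) \left(-17\right) L{\left(-11,7 \right)} = 71 + \left(-3\right) \left(-17\right) 7 = 71 + 51 \cdot 7 = 71 + 357 = 428$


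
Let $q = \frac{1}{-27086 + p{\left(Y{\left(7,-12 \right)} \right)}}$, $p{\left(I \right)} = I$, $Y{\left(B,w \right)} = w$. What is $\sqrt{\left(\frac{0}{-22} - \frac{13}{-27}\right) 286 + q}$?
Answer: $\frac{\sqrt{8190397896078}}{243882} \approx 11.735$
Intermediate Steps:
$q = - \frac{1}{27098}$ ($q = \frac{1}{-27086 - 12} = \frac{1}{-27098} = - \frac{1}{27098} \approx -3.6903 \cdot 10^{-5}$)
$\sqrt{\left(\frac{0}{-22} - \frac{13}{-27}\right) 286 + q} = \sqrt{\left(\frac{0}{-22} - \frac{13}{-27}\right) 286 - \frac{1}{27098}} = \sqrt{\left(0 \left(- \frac{1}{22}\right) - - \frac{13}{27}\right) 286 - \frac{1}{27098}} = \sqrt{\left(0 + \frac{13}{27}\right) 286 - \frac{1}{27098}} = \sqrt{\frac{13}{27} \cdot 286 - \frac{1}{27098}} = \sqrt{\frac{3718}{27} - \frac{1}{27098}} = \sqrt{\frac{100750337}{731646}} = \frac{\sqrt{8190397896078}}{243882}$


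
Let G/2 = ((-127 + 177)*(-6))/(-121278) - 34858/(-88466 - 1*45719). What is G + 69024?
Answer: 187213934286728/2712281405 ≈ 69025.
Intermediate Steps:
G = 1422588008/2712281405 (G = 2*(((-127 + 177)*(-6))/(-121278) - 34858/(-88466 - 1*45719)) = 2*((50*(-6))*(-1/121278) - 34858/(-88466 - 45719)) = 2*(-300*(-1/121278) - 34858/(-134185)) = 2*(50/20213 - 34858*(-1/134185)) = 2*(50/20213 + 34858/134185) = 2*(711294004/2712281405) = 1422588008/2712281405 ≈ 0.52450)
G + 69024 = 1422588008/2712281405 + 69024 = 187213934286728/2712281405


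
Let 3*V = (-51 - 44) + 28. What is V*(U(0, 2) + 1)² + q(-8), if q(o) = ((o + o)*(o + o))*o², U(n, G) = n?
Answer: 49085/3 ≈ 16362.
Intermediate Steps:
V = -67/3 (V = ((-51 - 44) + 28)/3 = (-95 + 28)/3 = (⅓)*(-67) = -67/3 ≈ -22.333)
q(o) = 4*o⁴ (q(o) = ((2*o)*(2*o))*o² = (4*o²)*o² = 4*o⁴)
V*(U(0, 2) + 1)² + q(-8) = -67*(0 + 1)²/3 + 4*(-8)⁴ = -67/3*1² + 4*4096 = -67/3*1 + 16384 = -67/3 + 16384 = 49085/3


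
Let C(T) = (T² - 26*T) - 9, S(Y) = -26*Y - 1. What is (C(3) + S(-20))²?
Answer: 194481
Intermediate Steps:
S(Y) = -1 - 26*Y
C(T) = -9 + T² - 26*T
(C(3) + S(-20))² = ((-9 + 3² - 26*3) + (-1 - 26*(-20)))² = ((-9 + 9 - 78) + (-1 + 520))² = (-78 + 519)² = 441² = 194481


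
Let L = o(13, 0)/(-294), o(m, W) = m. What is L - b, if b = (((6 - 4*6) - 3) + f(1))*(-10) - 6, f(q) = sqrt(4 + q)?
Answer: -59989/294 + 10*sqrt(5) ≈ -181.68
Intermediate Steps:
L = -13/294 (L = 13/(-294) = 13*(-1/294) = -13/294 ≈ -0.044218)
b = 204 - 10*sqrt(5) (b = (((6 - 4*6) - 3) + sqrt(4 + 1))*(-10) - 6 = (((6 - 24) - 3) + sqrt(5))*(-10) - 6 = ((-18 - 3) + sqrt(5))*(-10) - 6 = (-21 + sqrt(5))*(-10) - 6 = (210 - 10*sqrt(5)) - 6 = 204 - 10*sqrt(5) ≈ 181.64)
L - b = -13/294 - (204 - 10*sqrt(5)) = -13/294 + (-204 + 10*sqrt(5)) = -59989/294 + 10*sqrt(5)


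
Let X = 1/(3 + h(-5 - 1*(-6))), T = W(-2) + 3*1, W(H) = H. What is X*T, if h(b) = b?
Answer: ¼ ≈ 0.25000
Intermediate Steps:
T = 1 (T = -2 + 3*1 = -2 + 3 = 1)
X = ¼ (X = 1/(3 + (-5 - 1*(-6))) = 1/(3 + (-5 + 6)) = 1/(3 + 1) = 1/4 = ¼ ≈ 0.25000)
X*T = (¼)*1 = ¼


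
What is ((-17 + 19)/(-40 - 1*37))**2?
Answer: 4/5929 ≈ 0.00067465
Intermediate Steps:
((-17 + 19)/(-40 - 1*37))**2 = (2/(-40 - 37))**2 = (2/(-77))**2 = (2*(-1/77))**2 = (-2/77)**2 = 4/5929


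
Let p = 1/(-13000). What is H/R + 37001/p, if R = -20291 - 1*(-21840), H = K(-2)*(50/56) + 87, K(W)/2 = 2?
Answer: -5215623958366/10843 ≈ -4.8101e+8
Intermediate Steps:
K(W) = 4 (K(W) = 2*2 = 4)
H = 634/7 (H = 4*(50/56) + 87 = 4*(50*(1/56)) + 87 = 4*(25/28) + 87 = 25/7 + 87 = 634/7 ≈ 90.571)
p = -1/13000 ≈ -7.6923e-5
R = 1549 (R = -20291 + 21840 = 1549)
H/R + 37001/p = (634/7)/1549 + 37001/(-1/13000) = (634/7)*(1/1549) + 37001*(-13000) = 634/10843 - 481013000 = -5215623958366/10843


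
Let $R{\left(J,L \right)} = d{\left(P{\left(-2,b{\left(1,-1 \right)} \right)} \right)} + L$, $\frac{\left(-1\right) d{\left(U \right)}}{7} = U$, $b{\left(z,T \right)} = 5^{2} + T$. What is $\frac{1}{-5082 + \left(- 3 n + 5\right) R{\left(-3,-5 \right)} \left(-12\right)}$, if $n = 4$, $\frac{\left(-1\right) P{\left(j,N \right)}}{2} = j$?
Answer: $- \frac{1}{7854} \approx -0.00012732$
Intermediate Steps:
$b{\left(z,T \right)} = 25 + T$
$P{\left(j,N \right)} = - 2 j$
$d{\left(U \right)} = - 7 U$
$R{\left(J,L \right)} = -28 + L$ ($R{\left(J,L \right)} = - 7 \left(\left(-2\right) \left(-2\right)\right) + L = \left(-7\right) 4 + L = -28 + L$)
$\frac{1}{-5082 + \left(- 3 n + 5\right) R{\left(-3,-5 \right)} \left(-12\right)} = \frac{1}{-5082 + \left(\left(-3\right) 4 + 5\right) \left(-28 - 5\right) \left(-12\right)} = \frac{1}{-5082 + \left(-12 + 5\right) \left(-33\right) \left(-12\right)} = \frac{1}{-5082 + \left(-7\right) \left(-33\right) \left(-12\right)} = \frac{1}{-5082 + 231 \left(-12\right)} = \frac{1}{-5082 - 2772} = \frac{1}{-7854} = - \frac{1}{7854}$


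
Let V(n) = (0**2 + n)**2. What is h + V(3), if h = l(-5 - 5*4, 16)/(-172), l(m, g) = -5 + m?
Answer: 789/86 ≈ 9.1744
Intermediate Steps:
V(n) = n**2 (V(n) = (0 + n)**2 = n**2)
h = 15/86 (h = (-5 + (-5 - 5*4))/(-172) = (-5 + (-5 - 20))*(-1/172) = (-5 - 25)*(-1/172) = -30*(-1/172) = 15/86 ≈ 0.17442)
h + V(3) = 15/86 + 3**2 = 15/86 + 9 = 789/86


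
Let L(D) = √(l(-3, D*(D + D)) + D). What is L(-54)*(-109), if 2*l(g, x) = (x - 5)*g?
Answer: -109*I*√35178/2 ≈ -10222.0*I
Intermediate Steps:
l(g, x) = g*(-5 + x)/2 (l(g, x) = ((x - 5)*g)/2 = ((-5 + x)*g)/2 = (g*(-5 + x))/2 = g*(-5 + x)/2)
L(D) = √(15/2 + D - 3*D²) (L(D) = √((½)*(-3)*(-5 + D*(D + D)) + D) = √((½)*(-3)*(-5 + D*(2*D)) + D) = √((½)*(-3)*(-5 + 2*D²) + D) = √((15/2 - 3*D²) + D) = √(15/2 + D - 3*D²))
L(-54)*(-109) = (√(30 - 12*(-54)² + 4*(-54))/2)*(-109) = (√(30 - 12*2916 - 216)/2)*(-109) = (√(30 - 34992 - 216)/2)*(-109) = (√(-35178)/2)*(-109) = ((I*√35178)/2)*(-109) = (I*√35178/2)*(-109) = -109*I*√35178/2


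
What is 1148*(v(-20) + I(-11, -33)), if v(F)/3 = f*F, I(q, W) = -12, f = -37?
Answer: 2534784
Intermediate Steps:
v(F) = -111*F (v(F) = 3*(-37*F) = -111*F)
1148*(v(-20) + I(-11, -33)) = 1148*(-111*(-20) - 12) = 1148*(2220 - 12) = 1148*2208 = 2534784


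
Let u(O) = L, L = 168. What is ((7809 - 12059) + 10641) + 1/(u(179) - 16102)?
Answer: 101834193/15934 ≈ 6391.0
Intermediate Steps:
u(O) = 168
((7809 - 12059) + 10641) + 1/(u(179) - 16102) = ((7809 - 12059) + 10641) + 1/(168 - 16102) = (-4250 + 10641) + 1/(-15934) = 6391 - 1/15934 = 101834193/15934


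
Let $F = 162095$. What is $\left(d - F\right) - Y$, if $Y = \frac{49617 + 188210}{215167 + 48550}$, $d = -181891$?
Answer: $- \frac{90715193789}{263717} \approx -3.4399 \cdot 10^{5}$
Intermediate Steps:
$Y = \frac{237827}{263717} \approx 0.90183$
$\left(d - F\right) - Y = \left(-181891 - 162095\right) - \frac{237827}{263717} = -343986 - \frac{237827}{263717} = - \frac{90715193789}{263717}$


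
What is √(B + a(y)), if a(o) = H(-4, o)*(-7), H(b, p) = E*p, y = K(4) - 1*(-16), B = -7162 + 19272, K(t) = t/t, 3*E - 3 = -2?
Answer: 7*√2217/3 ≈ 109.87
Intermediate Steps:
E = ⅓ (E = 1 + (⅓)*(-2) = 1 - ⅔ = ⅓ ≈ 0.33333)
K(t) = 1
B = 12110
y = 17 (y = 1 - 1*(-16) = 1 + 16 = 17)
H(b, p) = p/3
a(o) = -7*o/3 (a(o) = (o/3)*(-7) = -7*o/3)
√(B + a(y)) = √(12110 - 7/3*17) = √(12110 - 119/3) = √(36211/3) = 7*√2217/3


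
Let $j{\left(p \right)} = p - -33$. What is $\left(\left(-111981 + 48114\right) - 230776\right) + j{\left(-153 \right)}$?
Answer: $-294763$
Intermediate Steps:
$j{\left(p \right)} = 33 + p$ ($j{\left(p \right)} = p + 33 = 33 + p$)
$\left(\left(-111981 + 48114\right) - 230776\right) + j{\left(-153 \right)} = \left(\left(-111981 + 48114\right) - 230776\right) + \left(33 - 153\right) = \left(-63867 - 230776\right) - 120 = -294643 - 120 = -294763$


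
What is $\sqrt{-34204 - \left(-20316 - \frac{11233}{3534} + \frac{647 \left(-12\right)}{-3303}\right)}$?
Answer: $\frac{i \sqrt{2595592586933714}}{432326} \approx 117.84 i$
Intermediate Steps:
$\sqrt{-34204 - \left(-20316 - \frac{11233}{3534} + \frac{647 \left(-12\right)}{-3303}\right)} = \sqrt{-34204 - \left(-20316 - \frac{11233}{3534} + \frac{2588}{1101}\right)} = \sqrt{-34204 + \left(20316 - \left(- \frac{11233}{3534} + \frac{2588}{1101}\right)\right)} = \sqrt{-34204 + \left(20316 - - \frac{357949}{432326}\right)} = \sqrt{-34204 + \left(20316 + \frac{357949}{432326}\right)} = \sqrt{-34204 + \frac{8783492965}{432326}} = \sqrt{- \frac{6003785539}{432326}} = \frac{i \sqrt{2595592586933714}}{432326}$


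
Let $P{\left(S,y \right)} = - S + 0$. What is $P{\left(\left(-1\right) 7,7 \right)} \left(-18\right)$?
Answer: $-126$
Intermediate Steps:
$P{\left(S,y \right)} = - S$
$P{\left(\left(-1\right) 7,7 \right)} \left(-18\right) = - \left(-1\right) 7 \left(-18\right) = \left(-1\right) \left(-7\right) \left(-18\right) = 7 \left(-18\right) = -126$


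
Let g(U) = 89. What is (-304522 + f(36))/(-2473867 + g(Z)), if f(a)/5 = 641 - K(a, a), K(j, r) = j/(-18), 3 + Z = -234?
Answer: 301307/2473778 ≈ 0.12180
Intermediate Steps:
Z = -237 (Z = -3 - 234 = -237)
K(j, r) = -j/18 (K(j, r) = j*(-1/18) = -j/18)
f(a) = 3205 + 5*a/18 (f(a) = 5*(641 - (-1)*a/18) = 5*(641 + a/18) = 3205 + 5*a/18)
(-304522 + f(36))/(-2473867 + g(Z)) = (-304522 + (3205 + (5/18)*36))/(-2473867 + 89) = (-304522 + (3205 + 10))/(-2473778) = (-304522 + 3215)*(-1/2473778) = -301307*(-1/2473778) = 301307/2473778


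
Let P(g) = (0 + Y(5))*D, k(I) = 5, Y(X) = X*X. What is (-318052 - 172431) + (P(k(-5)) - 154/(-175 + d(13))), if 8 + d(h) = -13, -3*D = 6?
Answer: -6867451/14 ≈ -4.9053e+5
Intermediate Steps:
D = -2 (D = -⅓*6 = -2)
d(h) = -21 (d(h) = -8 - 13 = -21)
Y(X) = X²
P(g) = -50 (P(g) = (0 + 5²)*(-2) = (0 + 25)*(-2) = 25*(-2) = -50)
(-318052 - 172431) + (P(k(-5)) - 154/(-175 + d(13))) = (-318052 - 172431) + (-50 - 154/(-175 - 21)) = -490483 + (-50 - 154/(-196)) = -490483 + (-50 - 154*(-1/196)) = -490483 + (-50 + 11/14) = -490483 - 689/14 = -6867451/14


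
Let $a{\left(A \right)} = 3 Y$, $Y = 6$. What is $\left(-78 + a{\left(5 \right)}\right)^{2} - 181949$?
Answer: $-178349$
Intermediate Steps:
$a{\left(A \right)} = 18$ ($a{\left(A \right)} = 3 \cdot 6 = 18$)
$\left(-78 + a{\left(5 \right)}\right)^{2} - 181949 = \left(-78 + 18\right)^{2} - 181949 = \left(-60\right)^{2} - 181949 = 3600 - 181949 = -178349$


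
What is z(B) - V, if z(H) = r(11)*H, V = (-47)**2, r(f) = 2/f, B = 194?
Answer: -23911/11 ≈ -2173.7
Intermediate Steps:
V = 2209
z(H) = 2*H/11 (z(H) = (2/11)*H = (2*(1/11))*H = 2*H/11)
z(B) - V = (2/11)*194 - 1*2209 = 388/11 - 2209 = -23911/11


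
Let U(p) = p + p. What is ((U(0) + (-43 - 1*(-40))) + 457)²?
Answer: 206116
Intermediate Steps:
U(p) = 2*p
((U(0) + (-43 - 1*(-40))) + 457)² = ((2*0 + (-43 - 1*(-40))) + 457)² = ((0 + (-43 + 40)) + 457)² = ((0 - 3) + 457)² = (-3 + 457)² = 454² = 206116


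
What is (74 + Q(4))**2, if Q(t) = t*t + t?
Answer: 8836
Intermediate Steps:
Q(t) = t + t**2 (Q(t) = t**2 + t = t + t**2)
(74 + Q(4))**2 = (74 + 4*(1 + 4))**2 = (74 + 4*5)**2 = (74 + 20)**2 = 94**2 = 8836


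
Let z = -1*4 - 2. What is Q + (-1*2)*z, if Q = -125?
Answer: -113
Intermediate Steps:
z = -6 (z = -4 - 2 = -6)
Q + (-1*2)*z = -125 - 1*2*(-6) = -125 - 2*(-6) = -125 + 12 = -113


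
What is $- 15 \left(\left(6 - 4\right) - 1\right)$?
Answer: $-15$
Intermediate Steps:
$- 15 \left(\left(6 - 4\right) - 1\right) = - 15 \left(2 - 1\right) = \left(-15\right) 1 = -15$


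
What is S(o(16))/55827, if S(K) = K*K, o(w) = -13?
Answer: 169/55827 ≈ 0.0030272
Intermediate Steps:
S(K) = K²
S(o(16))/55827 = (-13)²/55827 = 169*(1/55827) = 169/55827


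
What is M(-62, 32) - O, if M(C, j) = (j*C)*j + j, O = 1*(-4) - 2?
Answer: -63450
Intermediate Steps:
O = -6 (O = -4 - 2 = -6)
M(C, j) = j + C*j**2 (M(C, j) = (C*j)*j + j = C*j**2 + j = j + C*j**2)
M(-62, 32) - O = 32*(1 - 62*32) - 1*(-6) = 32*(1 - 1984) + 6 = 32*(-1983) + 6 = -63456 + 6 = -63450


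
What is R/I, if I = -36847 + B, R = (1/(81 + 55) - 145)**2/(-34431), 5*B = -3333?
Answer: 648064935/39816670944256 ≈ 1.6276e-5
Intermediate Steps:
B = -3333/5 (B = (1/5)*(-3333) = -3333/5 ≈ -666.60)
R = -129612987/212278592 (R = (1/136 - 145)**2*(-1/34431) = (-19719/136)**2*(-1/34431) = (388838961/18496)*(-1/34431) = -129612987/212278592 ≈ -0.61058)
I = -187568/5 (I = -36847 - 3333/5 = -187568/5 ≈ -37514.)
R/I = -129612987/(212278592*(-187568/5)) = -129612987/212278592*(-5/187568) = 648064935/39816670944256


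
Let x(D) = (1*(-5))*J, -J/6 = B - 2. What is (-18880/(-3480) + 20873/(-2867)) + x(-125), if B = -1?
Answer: -22911337/249429 ≈ -91.855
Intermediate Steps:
J = 18 (J = -6*(-1 - 2) = -6*(-3) = 18)
x(D) = -90 (x(D) = (1*(-5))*18 = -5*18 = -90)
(-18880/(-3480) + 20873/(-2867)) + x(-125) = (-18880/(-3480) + 20873/(-2867)) - 90 = (-18880*(-1/3480) + 20873*(-1/2867)) - 90 = (472/87 - 20873/2867) - 90 = -462727/249429 - 90 = -22911337/249429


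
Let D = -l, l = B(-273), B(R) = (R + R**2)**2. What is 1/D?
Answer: -1/5513953536 ≈ -1.8136e-10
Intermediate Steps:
l = 5513953536 (l = (-273)**2*(1 - 273)**2 = 74529*(-272)**2 = 74529*73984 = 5513953536)
D = -5513953536 (D = -1*5513953536 = -5513953536)
1/D = 1/(-5513953536) = -1/5513953536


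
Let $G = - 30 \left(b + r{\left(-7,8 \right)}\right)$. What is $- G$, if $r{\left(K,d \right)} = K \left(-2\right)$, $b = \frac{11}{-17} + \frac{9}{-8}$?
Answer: $\frac{24945}{68} \approx 366.84$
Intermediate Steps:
$b = - \frac{241}{136}$ ($b = 11 \left(- \frac{1}{17}\right) + 9 \left(- \frac{1}{8}\right) = - \frac{11}{17} - \frac{9}{8} = - \frac{241}{136} \approx -1.7721$)
$r{\left(K,d \right)} = - 2 K$
$G = - \frac{24945}{68}$ ($G = - 30 \left(- \frac{241}{136} - -14\right) = - 30 \left(- \frac{241}{136} + 14\right) = \left(-30\right) \frac{1663}{136} = - \frac{24945}{68} \approx -366.84$)
$- G = \left(-1\right) \left(- \frac{24945}{68}\right) = \frac{24945}{68}$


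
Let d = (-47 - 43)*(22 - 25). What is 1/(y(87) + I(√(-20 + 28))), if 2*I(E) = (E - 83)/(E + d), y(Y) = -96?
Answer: -28035364/2695706081 - 1412*√2/2695706081 ≈ -0.010401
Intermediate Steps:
d = 270 (d = -90*(-3) = 270)
I(E) = (-83 + E)/(2*(270 + E)) (I(E) = ((E - 83)/(E + 270))/2 = ((-83 + E)/(270 + E))/2 = (-83 + E)/(2*(270 + E)))
1/(y(87) + I(√(-20 + 28))) = 1/(-96 + (-83 + √(-20 + 28))/(2*(270 + √(-20 + 28)))) = 1/(-96 + (-83 + √8)/(2*(270 + √8))) = 1/(-96 + (-83 + 2*√2)/(2*(270 + 2*√2)))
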